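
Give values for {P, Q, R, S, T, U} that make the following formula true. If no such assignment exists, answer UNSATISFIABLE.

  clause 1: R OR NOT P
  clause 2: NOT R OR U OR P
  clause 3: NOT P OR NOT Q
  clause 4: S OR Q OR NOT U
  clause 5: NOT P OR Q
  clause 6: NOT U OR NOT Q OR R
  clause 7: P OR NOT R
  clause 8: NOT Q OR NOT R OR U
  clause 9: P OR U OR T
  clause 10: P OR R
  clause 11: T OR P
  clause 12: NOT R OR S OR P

UNSATISFIABLE

Branch on R: set R = true.
From the singleton clause (P), P = true.
From the singleton clause (NOT Q), Q = false.
That conflicts with the unit clause (Q).
Backtrack on R: now try R = false.
From the singleton clause (NOT P), P = false.
That conflicts with the unit clause (P).
Neither R = true nor R = false works.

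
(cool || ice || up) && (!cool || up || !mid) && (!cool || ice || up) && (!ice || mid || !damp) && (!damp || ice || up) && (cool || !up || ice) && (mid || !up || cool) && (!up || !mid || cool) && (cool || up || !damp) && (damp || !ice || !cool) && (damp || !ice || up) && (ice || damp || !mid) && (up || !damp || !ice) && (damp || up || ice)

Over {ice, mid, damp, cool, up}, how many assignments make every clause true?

There are 2^5 = 32 truth assignments over (ice, mid, damp, cool, up).
Split on up. With up = true, the clauses containing up are satisfied and !up drops from the rest; 4 of the 2^4 = 16 assignments to the other variables satisfy what remains.
With up = false, by the same count on the reduced clause set, 0 assignments work.
(One model: ice=F, mid=F, damp=F, cool=T, up=T.)
Total: 4 + 0 = 4.

4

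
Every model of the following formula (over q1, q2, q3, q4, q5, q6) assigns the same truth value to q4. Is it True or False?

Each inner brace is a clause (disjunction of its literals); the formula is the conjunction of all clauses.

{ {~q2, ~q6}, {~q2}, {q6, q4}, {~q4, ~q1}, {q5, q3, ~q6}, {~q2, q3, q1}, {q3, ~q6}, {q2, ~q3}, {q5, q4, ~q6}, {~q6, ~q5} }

True

Suppose q4 = 0.
(~q2) alone gives q2 = 0.
(q6) alone gives q6 = 1.
(q3) alone gives q3 = 1.
Now (~q3) is unsatisfied and unit — conflict.
So every satisfying assignment has q4 = True.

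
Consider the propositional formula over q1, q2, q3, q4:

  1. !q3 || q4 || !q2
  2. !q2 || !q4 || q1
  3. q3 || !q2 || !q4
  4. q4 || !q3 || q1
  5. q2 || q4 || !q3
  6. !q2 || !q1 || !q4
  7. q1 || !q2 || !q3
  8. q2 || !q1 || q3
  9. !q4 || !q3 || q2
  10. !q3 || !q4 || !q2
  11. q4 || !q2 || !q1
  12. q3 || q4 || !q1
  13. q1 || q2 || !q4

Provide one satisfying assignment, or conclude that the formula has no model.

Try q3 = false.
Try q2 = true.
(!q4) alone gives q4 = false.
(!q1) alone gives q1 = false.
Every clause now holds.

q1: false; q2: true; q3: false; q4: false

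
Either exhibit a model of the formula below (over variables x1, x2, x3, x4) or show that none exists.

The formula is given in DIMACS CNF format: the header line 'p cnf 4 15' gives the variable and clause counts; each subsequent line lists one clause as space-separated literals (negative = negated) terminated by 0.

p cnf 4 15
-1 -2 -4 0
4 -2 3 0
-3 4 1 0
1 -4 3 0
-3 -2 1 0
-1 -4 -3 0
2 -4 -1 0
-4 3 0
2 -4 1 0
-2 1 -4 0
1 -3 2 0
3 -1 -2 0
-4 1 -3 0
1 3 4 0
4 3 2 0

Try x4 = False.
Try x2 = False.
From the singleton clause (x3), x3 = True.
From the singleton clause (x1), x1 = True.
All clauses are satisfied.

x1 ↦ True; x2 ↦ False; x3 ↦ True; x4 ↦ False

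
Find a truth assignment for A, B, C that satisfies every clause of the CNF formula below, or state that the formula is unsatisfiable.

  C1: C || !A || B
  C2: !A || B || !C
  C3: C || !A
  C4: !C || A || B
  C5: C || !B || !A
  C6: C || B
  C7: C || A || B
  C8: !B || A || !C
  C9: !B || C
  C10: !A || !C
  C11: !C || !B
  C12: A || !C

Branch on C: set C = true.
The clause (!A) is unit, so A = false.
That conflicts with the unit clause (A).
Backtrack on C: now try C = false.
The clause (!A) is unit, so A = false.
The clause (B) is unit, so B = true.
That conflicts with the unit clause (!B).
Either choice for C ends in contradiction.

UNSATISFIABLE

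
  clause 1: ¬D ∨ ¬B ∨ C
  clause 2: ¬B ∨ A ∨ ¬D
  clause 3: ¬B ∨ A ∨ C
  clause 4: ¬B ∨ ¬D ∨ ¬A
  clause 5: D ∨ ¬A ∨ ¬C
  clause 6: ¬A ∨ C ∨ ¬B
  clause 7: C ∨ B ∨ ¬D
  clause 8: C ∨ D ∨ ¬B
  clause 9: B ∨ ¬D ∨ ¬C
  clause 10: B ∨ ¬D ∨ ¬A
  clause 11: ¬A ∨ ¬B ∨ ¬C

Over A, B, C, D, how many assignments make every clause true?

There are 2^4 = 16 truth assignments over (A, B, C, D).
Check each against the 11 clauses (columns in the order A, B, C, D):
  F F F F  ✓ satisfies all
  F F F T  ✗ fails (C ∨ B ∨ ¬D)
  F F T F  ✓ satisfies all
  F F T T  ✗ fails (B ∨ ¬D ∨ ¬C)
  F T F F  ✗ fails (¬B ∨ A ∨ C)
  F T F T  ✗ fails (¬D ∨ ¬B ∨ C)
  F T T F  ✓ satisfies all
  F T T T  ✗ fails (¬B ∨ A ∨ ¬D)
  T F F F  ✓ satisfies all
  T F F T  ✗ fails (C ∨ B ∨ ¬D)
  T F T F  ✗ fails (D ∨ ¬A ∨ ¬C)
  T F T T  ✗ fails (B ∨ ¬D ∨ ¬C)
  T T F F  ✗ fails (¬A ∨ C ∨ ¬B)
  T T F T  ✗ fails (¬D ∨ ¬B ∨ C)
  T T T F  ✗ fails (D ∨ ¬A ∨ ¬C)
  T T T T  ✗ fails (¬B ∨ ¬D ∨ ¬A)
4 of the 16 rows are models.

4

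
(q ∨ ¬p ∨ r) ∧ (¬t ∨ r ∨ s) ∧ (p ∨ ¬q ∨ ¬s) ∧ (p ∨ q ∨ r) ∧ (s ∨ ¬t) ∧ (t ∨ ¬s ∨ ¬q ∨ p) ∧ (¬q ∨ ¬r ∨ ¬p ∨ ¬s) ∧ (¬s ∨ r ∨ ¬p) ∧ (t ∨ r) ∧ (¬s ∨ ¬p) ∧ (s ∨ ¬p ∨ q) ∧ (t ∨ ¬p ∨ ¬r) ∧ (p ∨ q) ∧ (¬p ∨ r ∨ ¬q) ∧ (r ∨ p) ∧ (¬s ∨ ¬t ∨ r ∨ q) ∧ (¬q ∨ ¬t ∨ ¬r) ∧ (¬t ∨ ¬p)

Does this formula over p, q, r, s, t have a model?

Suppose s = False.
From the singleton clause (¬t), t = False.
From the singleton clause (r), r = True.
From the singleton clause (¬p), p = False.
From the singleton clause (q), q = True.
Every clause now holds.
A satisfying assignment: p=False; q=True; r=True; s=False; t=False.

Yes, satisfiable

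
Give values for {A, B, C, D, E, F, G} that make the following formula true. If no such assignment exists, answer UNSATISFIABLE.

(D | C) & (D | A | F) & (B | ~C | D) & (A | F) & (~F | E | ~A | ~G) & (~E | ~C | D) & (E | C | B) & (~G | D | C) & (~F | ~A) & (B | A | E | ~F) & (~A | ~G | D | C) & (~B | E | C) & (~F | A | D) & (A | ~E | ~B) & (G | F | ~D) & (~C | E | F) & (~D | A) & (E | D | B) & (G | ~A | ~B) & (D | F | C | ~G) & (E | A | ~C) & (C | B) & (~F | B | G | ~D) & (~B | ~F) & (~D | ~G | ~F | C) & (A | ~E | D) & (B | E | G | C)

Branch on D: set D = 1.
From the singleton clause (A), A = 1.
From the singleton clause (~F), F = 0.
From the singleton clause (G), G = 1.
Branch on C: set C = 1.
From the singleton clause (E), E = 1.
No clause remains; B is free.

A: 1,  B: 1,  C: 1,  D: 1,  E: 1,  F: 0,  G: 1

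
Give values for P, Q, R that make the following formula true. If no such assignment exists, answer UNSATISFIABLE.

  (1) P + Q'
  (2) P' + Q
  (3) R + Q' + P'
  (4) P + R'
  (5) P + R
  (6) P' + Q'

Try P = 1.
Unit clause (Q) forces Q = 1.
Now (Q') is unsatisfied and unit — conflict.
Backtrack on P: now try P = 0.
Unit clause (Q') forces Q = 0.
Unit clause (R') forces R = 0.
Now (R) is unsatisfied and unit — conflict.
Either choice for P ends in contradiction.

UNSATISFIABLE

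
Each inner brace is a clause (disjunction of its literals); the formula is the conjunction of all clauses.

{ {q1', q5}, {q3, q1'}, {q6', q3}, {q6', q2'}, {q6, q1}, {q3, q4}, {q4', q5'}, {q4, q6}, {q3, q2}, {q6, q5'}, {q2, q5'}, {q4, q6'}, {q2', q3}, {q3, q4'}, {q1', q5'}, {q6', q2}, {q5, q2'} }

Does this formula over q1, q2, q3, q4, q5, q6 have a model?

Unsatisfiable

Suppose q1 = 0.
From the singleton clause (q6), q6 = 1.
From the singleton clause (q3), q3 = 1.
From the singleton clause (q2'), q2 = 0.
That conflicts with the unit clause (q2).
Undo q1 and try q1 = 1.
From the singleton clause (q5), q5 = 1.
That conflicts with the unit clause (q5').
Either choice for q1 ends in contradiction.
No assignment satisfies every clause.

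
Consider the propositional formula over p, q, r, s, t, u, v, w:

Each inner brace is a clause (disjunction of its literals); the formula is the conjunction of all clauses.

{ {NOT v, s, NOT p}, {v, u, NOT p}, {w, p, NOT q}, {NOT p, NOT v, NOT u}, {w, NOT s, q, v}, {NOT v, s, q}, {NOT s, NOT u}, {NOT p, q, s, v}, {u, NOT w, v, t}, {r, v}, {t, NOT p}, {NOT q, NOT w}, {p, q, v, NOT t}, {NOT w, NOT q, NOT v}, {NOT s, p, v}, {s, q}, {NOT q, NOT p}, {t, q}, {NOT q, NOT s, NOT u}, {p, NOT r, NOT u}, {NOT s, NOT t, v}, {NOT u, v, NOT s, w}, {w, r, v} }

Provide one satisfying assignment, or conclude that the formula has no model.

p: true, q: false, r: false, s: true, t: true, u: false, v: true, w: true

Branch on s: set s = true.
(NOT u) alone gives u = false.
Branch on v: set v = true.
Branch on t: set t = true.
Branch on q: set q = false.
No clause remains; p, r, w are free.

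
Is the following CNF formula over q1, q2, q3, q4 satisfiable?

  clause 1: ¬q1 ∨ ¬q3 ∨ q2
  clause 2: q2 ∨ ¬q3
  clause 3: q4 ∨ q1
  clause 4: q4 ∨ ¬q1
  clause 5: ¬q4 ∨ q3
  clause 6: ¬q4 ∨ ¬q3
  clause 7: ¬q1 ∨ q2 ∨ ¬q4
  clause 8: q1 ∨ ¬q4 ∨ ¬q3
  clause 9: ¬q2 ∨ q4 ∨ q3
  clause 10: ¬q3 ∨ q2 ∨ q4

No

Try q2 = True.
Try q4 = True.
(q3) alone gives q3 = True.
Now (¬q3) is unsatisfied and unit — conflict.
Backtrack on q4: now try q4 = False.
(q1) alone gives q1 = True.
Now (¬q1) is unsatisfied and unit — conflict.
Either choice for q4 ends in contradiction.
Backtrack on q2: now try q2 = False.
(¬q3) alone gives q3 = False.
(¬q4) alone gives q4 = False.
(q1) alone gives q1 = True.
Now (¬q1) is unsatisfied and unit — conflict.
Either choice for q2 ends in contradiction.
No assignment satisfies every clause.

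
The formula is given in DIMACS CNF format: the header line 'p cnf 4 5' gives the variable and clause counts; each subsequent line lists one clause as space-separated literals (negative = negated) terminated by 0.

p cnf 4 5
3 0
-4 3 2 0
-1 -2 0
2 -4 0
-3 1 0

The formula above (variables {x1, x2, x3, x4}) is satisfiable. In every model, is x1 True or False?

Suppose x1 = False.
(x3) alone gives x3 = True.
That conflicts with the unit clause (¬x3).
So every satisfying assignment has x1 = True.

True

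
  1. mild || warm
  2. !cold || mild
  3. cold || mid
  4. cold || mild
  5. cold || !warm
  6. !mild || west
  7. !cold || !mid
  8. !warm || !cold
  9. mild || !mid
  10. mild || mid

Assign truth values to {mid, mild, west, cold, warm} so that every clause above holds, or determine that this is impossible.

Try mild = true.
Unit clause (west) forces west = true.
Try cold = true.
Unit clause (!mid) forces mid = false.
Unit clause (!warm) forces warm = false.
This assignment satisfies each clause.

mid=false; mild=true; west=true; cold=true; warm=false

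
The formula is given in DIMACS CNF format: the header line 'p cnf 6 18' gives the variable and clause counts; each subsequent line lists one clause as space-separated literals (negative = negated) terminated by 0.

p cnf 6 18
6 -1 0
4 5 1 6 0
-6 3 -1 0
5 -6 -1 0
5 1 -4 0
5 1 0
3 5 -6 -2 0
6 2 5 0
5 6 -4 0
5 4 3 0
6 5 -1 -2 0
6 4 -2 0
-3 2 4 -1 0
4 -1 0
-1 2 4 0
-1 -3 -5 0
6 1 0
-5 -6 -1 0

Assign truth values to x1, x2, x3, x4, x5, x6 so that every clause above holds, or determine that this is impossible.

x1 ↦ False; x2 ↦ True; x3 ↦ False; x4 ↦ False; x5 ↦ True; x6 ↦ True

Branch on x6: set x6 = True.
Branch on x3: set x3 = False.
From the singleton clause (¬x1), x1 = False.
From the singleton clause (x5), x5 = True.
No clause remains; x2, x4 are free.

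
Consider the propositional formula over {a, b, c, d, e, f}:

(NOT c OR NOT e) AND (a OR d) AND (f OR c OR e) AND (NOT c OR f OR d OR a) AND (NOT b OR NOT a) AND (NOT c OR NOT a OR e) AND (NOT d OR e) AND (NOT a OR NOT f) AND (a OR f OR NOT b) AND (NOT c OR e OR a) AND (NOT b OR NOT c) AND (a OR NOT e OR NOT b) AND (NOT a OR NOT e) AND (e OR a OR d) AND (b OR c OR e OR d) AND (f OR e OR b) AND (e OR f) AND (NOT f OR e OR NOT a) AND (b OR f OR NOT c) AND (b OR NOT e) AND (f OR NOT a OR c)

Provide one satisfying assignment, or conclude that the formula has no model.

Case c = false:
Case a = true:
(NOT b) alone gives b = false.
(NOT f) alone gives f = false.
But (f) is also a unit clause — contradiction.
Undo a and try a = false.
(d) alone gives d = true.
(e) alone gives e = true.
(NOT b) alone gives b = false.
But (b) is also a unit clause — contradiction.
Both values of a lead to a conflict.
Undo c and try c = true.
(NOT e) alone gives e = false.
(NOT a) alone gives a = false.
But (a) is also a unit clause — contradiction.
Both values of c lead to a conflict.

UNSATISFIABLE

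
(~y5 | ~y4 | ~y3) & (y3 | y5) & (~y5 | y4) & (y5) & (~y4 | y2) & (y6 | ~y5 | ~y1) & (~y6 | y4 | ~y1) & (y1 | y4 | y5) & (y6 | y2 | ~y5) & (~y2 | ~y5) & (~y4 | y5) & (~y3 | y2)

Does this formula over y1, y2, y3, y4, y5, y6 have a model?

Unsatisfiable

(y5) alone gives y5 = 1.
(y4) alone gives y4 = 1.
(~y3) alone gives y3 = 0.
(y2) alone gives y2 = 1.
But (~y2) is also a unit clause — contradiction.
No assignment satisfies every clause.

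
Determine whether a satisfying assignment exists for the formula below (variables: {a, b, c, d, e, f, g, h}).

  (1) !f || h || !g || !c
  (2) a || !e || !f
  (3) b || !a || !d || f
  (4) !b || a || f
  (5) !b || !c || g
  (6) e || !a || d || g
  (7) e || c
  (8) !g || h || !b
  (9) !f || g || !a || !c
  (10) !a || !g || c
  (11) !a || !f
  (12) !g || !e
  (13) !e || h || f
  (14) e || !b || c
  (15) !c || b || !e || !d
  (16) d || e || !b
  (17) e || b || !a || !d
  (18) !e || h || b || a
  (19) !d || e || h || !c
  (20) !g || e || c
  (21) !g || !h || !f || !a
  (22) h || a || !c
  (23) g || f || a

Satisfiable

Case e = false:
(c) alone gives c = true.
Case b = false:
Case a = false:
(h) alone gives h = true.
Case g = false:
(f) alone gives f = true.
All clauses hold; d can take either value.
A satisfying assignment: a: false; b: false; c: true; d: true; e: false; f: true; g: false; h: true.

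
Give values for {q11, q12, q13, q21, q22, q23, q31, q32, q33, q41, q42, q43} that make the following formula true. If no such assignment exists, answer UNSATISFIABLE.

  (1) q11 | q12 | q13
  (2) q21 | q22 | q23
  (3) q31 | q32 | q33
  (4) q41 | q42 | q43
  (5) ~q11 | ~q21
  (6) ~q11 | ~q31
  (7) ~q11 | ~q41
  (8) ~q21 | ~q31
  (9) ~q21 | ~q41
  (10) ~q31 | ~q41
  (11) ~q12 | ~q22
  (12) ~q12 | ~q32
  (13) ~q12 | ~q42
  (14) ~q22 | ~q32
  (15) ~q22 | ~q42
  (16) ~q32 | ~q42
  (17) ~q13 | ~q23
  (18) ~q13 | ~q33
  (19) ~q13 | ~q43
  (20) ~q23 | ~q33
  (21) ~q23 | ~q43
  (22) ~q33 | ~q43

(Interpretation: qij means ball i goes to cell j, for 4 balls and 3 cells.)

Branch on q11: set q11 = 0.
Branch on q12: set q12 = 1.
From the singleton clause (~q22), q22 = 0.
From the singleton clause (~q32), q32 = 0.
From the singleton clause (~q42), q42 = 0.
Branch on q21: set q21 = 1.
From the singleton clause (~q31), q31 = 0.
From the singleton clause (q33), q33 = 1.
From the singleton clause (~q41), q41 = 0.
From the singleton clause (q43), q43 = 1.
Now (~q43) is unsatisfied and unit — conflict.
That branch fails; take q21 = 0 instead.
From the singleton clause (q23), q23 = 1.
From the singleton clause (~q13), q13 = 0.
From the singleton clause (~q33), q33 = 0.
From the singleton clause (q31), q31 = 1.
From the singleton clause (~q41), q41 = 0.
From the singleton clause (q43), q43 = 1.
Now (~q43) is unsatisfied and unit — conflict.
Either choice for q21 ends in contradiction.
That branch fails; take q12 = 0 instead.
From the singleton clause (q13), q13 = 1.
From the singleton clause (~q23), q23 = 0.
From the singleton clause (~q33), q33 = 0.
From the singleton clause (~q43), q43 = 0.
Branch on q21: set q21 = 1.
From the singleton clause (~q31), q31 = 0.
From the singleton clause (q32), q32 = 1.
From the singleton clause (~q41), q41 = 0.
From the singleton clause (q42), q42 = 1.
Now (~q42) is unsatisfied and unit — conflict.
That branch fails; take q21 = 0 instead.
From the singleton clause (q22), q22 = 1.
From the singleton clause (~q32), q32 = 0.
From the singleton clause (q31), q31 = 1.
From the singleton clause (~q41), q41 = 0.
From the singleton clause (q42), q42 = 1.
Now (~q42) is unsatisfied and unit — conflict.
Either choice for q21 ends in contradiction.
Either choice for q12 ends in contradiction.
That branch fails; take q11 = 1 instead.
From the singleton clause (~q21), q21 = 0.
From the singleton clause (~q31), q31 = 0.
From the singleton clause (~q41), q41 = 0.
Branch on q22: set q22 = 1.
From the singleton clause (~q12), q12 = 0.
From the singleton clause (~q32), q32 = 0.
From the singleton clause (q33), q33 = 1.
From the singleton clause (~q42), q42 = 0.
From the singleton clause (q43), q43 = 1.
Now (~q43) is unsatisfied and unit — conflict.
That branch fails; take q22 = 0 instead.
From the singleton clause (q23), q23 = 1.
From the singleton clause (~q13), q13 = 0.
From the singleton clause (~q33), q33 = 0.
From the singleton clause (q32), q32 = 1.
From the singleton clause (~q12), q12 = 0.
From the singleton clause (~q42), q42 = 0.
From the singleton clause (q43), q43 = 1.
Now (~q43) is unsatisfied and unit — conflict.
Either choice for q22 ends in contradiction.
Either choice for q11 ends in contradiction.

UNSATISFIABLE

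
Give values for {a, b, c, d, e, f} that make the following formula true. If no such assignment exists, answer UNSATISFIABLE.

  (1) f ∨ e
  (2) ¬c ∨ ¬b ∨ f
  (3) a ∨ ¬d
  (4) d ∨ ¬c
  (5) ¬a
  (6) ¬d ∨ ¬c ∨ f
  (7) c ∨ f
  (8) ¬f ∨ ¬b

(¬a) alone gives a = False.
(¬d) alone gives d = False.
(¬c) alone gives c = False.
(f) alone gives f = True.
(¬b) alone gives b = False.
Every clause is now satisfied; e is unconstrained.

a: False, b: False, c: False, d: False, e: True, f: True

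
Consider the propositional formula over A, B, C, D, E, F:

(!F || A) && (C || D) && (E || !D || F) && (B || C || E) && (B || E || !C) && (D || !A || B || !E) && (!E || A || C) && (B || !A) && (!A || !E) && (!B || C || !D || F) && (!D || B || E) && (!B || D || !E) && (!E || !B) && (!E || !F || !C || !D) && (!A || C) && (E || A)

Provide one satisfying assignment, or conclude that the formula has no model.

Case F = false:
Case C = true:
Case E = true:
(!A) alone gives A = false.
(!B) alone gives B = false.
All clauses hold; D can take either value.

A: false,  B: false,  C: true,  D: false,  E: true,  F: false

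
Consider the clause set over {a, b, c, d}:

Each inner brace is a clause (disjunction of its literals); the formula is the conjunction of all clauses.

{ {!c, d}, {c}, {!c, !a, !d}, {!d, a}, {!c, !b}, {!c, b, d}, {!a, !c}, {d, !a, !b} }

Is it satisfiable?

No, unsatisfiable

From the singleton clause (c), c = true.
From the singleton clause (d), d = true.
From the singleton clause (!a), a = false.
That conflicts with the unit clause (a).
No assignment satisfies every clause.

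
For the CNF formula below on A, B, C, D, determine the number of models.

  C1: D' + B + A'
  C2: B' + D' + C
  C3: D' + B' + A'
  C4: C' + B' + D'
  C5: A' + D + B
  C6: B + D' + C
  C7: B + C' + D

6

There are 2^4 = 16 truth assignments over (A, B, C, D).
Check each against the 7 clauses (columns in the order A, B, C, D):
  F F F F  ✓ satisfies all
  F F F T  ✗ fails (B + D' + C)
  F F T F  ✗ fails (B + C' + D)
  F F T T  ✓ satisfies all
  F T F F  ✓ satisfies all
  F T F T  ✗ fails (B' + D' + C)
  F T T F  ✓ satisfies all
  F T T T  ✗ fails (C' + B' + D')
  T F F F  ✗ fails (A' + D + B)
  T F F T  ✗ fails (D' + B + A')
  T F T F  ✗ fails (A' + D + B)
  T F T T  ✗ fails (D' + B + A')
  T T F F  ✓ satisfies all
  T T F T  ✗ fails (B' + D' + C)
  T T T F  ✓ satisfies all
  T T T T  ✗ fails (D' + B' + A')
6 of the 16 rows are models.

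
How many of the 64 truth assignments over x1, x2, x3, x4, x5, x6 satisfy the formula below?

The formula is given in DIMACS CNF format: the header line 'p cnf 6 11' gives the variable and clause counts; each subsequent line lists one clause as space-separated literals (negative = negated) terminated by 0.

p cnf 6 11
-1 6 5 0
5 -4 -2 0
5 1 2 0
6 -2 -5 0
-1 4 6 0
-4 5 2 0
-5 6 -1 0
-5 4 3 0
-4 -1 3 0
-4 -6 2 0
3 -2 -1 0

17

There are 2^6 = 64 truth assignments over (x1, x2, x3, x4, x5, x6).
Split on x3. With x3 = True, the clauses containing x3 are satisfied and ¬x3 drops from the rest; 12 of the 2^5 = 32 assignments to the other variables satisfy what remains.
With x3 = False, by the same count on the reduced clause set, 5 assignments work.
Total: 12 + 5 = 17.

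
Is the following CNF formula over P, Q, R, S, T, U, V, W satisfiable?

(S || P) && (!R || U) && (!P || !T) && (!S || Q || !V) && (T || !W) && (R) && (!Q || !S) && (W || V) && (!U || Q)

Yes, satisfiable

Unit clause (R) forces R = true.
Unit clause (U) forces U = true.
Unit clause (Q) forces Q = true.
Unit clause (!S) forces S = false.
Unit clause (P) forces P = true.
Unit clause (!T) forces T = false.
Unit clause (!W) forces W = false.
Unit clause (V) forces V = true.
Every clause now holds.
A satisfying assignment: P=true; Q=true; R=true; S=false; T=false; U=true; V=true; W=false.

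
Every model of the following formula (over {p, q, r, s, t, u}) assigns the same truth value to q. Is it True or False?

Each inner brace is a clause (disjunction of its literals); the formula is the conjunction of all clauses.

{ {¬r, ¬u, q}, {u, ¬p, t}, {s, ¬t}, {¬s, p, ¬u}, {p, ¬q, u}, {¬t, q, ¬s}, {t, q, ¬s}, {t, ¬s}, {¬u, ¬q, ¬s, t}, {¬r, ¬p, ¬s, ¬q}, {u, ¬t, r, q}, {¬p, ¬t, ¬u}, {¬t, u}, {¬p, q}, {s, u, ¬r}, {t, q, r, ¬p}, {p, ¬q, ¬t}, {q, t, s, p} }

Suppose q = False.
(¬p) alone gives p = False.
Try r = False.
Try s = True.
(¬u) alone gives u = False.
(¬t) alone gives t = False.
That conflicts with the unit clause (t).
That branch fails; take s = False instead.
(¬t) alone gives t = False.
That conflicts with the unit clause (t).
Either choice for s ends in contradiction.
That branch fails; take r = True instead.
(¬u) alone gives u = False.
(¬t) alone gives t = False.
(¬s) alone gives s = False.
That conflicts with the unit clause (s).
Either choice for r ends in contradiction.
So every satisfying assignment has q = True.

True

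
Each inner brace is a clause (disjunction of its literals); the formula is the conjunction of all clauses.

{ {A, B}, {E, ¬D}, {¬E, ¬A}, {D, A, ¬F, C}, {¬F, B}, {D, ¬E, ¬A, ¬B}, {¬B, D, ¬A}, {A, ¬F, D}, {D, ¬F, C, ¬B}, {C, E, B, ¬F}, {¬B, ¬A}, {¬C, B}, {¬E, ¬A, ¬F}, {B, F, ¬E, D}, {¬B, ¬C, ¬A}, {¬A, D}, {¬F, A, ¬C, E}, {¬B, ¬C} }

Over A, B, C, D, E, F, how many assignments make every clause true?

4

There are 2^6 = 64 truth assignments over (A, B, C, D, E, F).
Split on B. With B = True, the clauses containing B are satisfied and ¬B drops from the rest; 4 of the 2^5 = 32 assignments to the other variables satisfy what remains.
With B = False, by the same count on the reduced clause set, 0 assignments work.
Total: 4 + 0 = 4.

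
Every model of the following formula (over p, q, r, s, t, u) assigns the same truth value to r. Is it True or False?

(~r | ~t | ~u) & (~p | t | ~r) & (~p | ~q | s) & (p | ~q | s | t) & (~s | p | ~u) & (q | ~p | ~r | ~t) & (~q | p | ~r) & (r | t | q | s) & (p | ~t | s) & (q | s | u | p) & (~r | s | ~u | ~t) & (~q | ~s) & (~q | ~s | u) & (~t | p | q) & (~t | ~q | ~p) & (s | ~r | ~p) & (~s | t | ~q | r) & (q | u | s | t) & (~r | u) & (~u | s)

False

Suppose r = 1.
(u) alone gives u = 1.
(~t) alone gives t = 0.
(~p) alone gives p = 0.
(~s) alone gives s = 0.
That conflicts with the unit clause (s).
So every satisfying assignment has r = False.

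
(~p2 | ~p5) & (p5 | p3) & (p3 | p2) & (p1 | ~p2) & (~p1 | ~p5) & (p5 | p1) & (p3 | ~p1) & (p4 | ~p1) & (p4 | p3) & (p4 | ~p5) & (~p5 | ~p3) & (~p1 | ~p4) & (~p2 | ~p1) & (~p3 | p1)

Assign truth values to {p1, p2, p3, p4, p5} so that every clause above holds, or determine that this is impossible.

Branch on p2: set p2 = 0.
From the singleton clause (p3), p3 = 1.
From the singleton clause (~p5), p5 = 0.
From the singleton clause (p1), p1 = 1.
From the singleton clause (p4), p4 = 1.
Now (~p4) is unsatisfied and unit — conflict.
Backtrack on p2: now try p2 = 1.
From the singleton clause (~p5), p5 = 0.
From the singleton clause (p3), p3 = 1.
From the singleton clause (p1), p1 = 1.
Now (~p1) is unsatisfied and unit — conflict.
Both values of p2 lead to a conflict.

UNSATISFIABLE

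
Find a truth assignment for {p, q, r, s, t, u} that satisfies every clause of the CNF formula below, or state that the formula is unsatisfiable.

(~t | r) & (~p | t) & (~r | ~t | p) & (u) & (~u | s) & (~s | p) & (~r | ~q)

The clause (u) is unit, so u = 1.
The clause (s) is unit, so s = 1.
The clause (p) is unit, so p = 1.
The clause (t) is unit, so t = 1.
The clause (r) is unit, so r = 1.
The clause (~q) is unit, so q = 0.
This assignment satisfies each clause.

p ↦ 1; q ↦ 0; r ↦ 1; s ↦ 1; t ↦ 1; u ↦ 1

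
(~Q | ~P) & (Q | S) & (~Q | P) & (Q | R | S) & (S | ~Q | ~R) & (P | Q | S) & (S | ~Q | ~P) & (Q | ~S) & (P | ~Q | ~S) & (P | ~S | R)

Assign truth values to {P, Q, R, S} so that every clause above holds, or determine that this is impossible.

Case Q = 0:
From the singleton clause (S), S = 1.
That conflicts with the unit clause (~S).
Backtrack on Q: now try Q = 1.
From the singleton clause (~P), P = 0.
That conflicts with the unit clause (P).
Neither Q = 1 nor Q = 0 works.

UNSATISFIABLE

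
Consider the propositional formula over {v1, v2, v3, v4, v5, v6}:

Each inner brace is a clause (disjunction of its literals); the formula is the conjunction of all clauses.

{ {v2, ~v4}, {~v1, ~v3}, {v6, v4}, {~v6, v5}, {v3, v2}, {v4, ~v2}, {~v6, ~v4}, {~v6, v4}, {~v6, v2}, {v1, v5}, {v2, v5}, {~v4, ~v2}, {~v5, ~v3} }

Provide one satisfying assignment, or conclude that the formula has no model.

UNSATISFIABLE

Branch on v2: set v2 = 1.
From the singleton clause (v4), v4 = 1.
But (~v4) is also a unit clause — contradiction.
So v2 must be the other value — set v2 = 0.
From the singleton clause (~v4), v4 = 0.
From the singleton clause (v6), v6 = 1.
But (~v6) is also a unit clause — contradiction.
Either choice for v2 ends in contradiction.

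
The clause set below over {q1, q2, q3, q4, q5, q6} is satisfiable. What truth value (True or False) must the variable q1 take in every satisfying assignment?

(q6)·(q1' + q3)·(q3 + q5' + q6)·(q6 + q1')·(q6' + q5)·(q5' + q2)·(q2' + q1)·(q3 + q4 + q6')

Suppose q1 = 0.
From the singleton clause (q6), q6 = 1.
From the singleton clause (q5), q5 = 1.
From the singleton clause (q2), q2 = 1.
Now (q2') is unsatisfied and unit — conflict.
So every satisfying assignment has q1 = True.

True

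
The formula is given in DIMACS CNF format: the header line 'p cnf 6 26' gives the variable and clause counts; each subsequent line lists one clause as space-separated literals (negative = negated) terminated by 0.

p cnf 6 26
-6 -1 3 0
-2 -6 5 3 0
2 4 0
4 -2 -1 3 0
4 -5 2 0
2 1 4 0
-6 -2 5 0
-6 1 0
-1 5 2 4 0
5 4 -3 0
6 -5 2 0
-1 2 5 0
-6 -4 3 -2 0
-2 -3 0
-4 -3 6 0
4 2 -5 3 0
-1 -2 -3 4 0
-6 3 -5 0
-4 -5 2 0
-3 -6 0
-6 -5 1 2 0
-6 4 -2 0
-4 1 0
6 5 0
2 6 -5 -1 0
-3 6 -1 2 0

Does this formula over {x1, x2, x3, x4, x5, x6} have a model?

Branch on x2: set x2 = True.
The clause (¬x3) is unit, so x3 = False.
Branch on x6: set x6 = False.
The clause (x5) is unit, so x5 = True.
Branch on x4: set x4 = True.
The clause (x1) is unit, so x1 = True.
This assignment satisfies each clause.
A satisfying assignment: x1 ↦ True, x2 ↦ True, x3 ↦ False, x4 ↦ True, x5 ↦ True, x6 ↦ False.

Satisfiable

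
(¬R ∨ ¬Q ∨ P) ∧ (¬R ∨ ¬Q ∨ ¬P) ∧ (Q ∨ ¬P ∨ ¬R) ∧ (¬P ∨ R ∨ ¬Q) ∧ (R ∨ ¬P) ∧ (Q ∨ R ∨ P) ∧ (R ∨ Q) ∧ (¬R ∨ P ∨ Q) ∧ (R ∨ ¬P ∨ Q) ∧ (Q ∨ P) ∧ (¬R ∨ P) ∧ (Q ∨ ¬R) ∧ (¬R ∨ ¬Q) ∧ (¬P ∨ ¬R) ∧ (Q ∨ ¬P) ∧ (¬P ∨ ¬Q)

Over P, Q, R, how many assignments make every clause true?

There are 2^3 = 8 truth assignments over (P, Q, R).
Split on P. With P = True, the clauses containing P are satisfied and ¬P drops from the rest; 0 of the 2^2 = 4 assignments to the other variables satisfy what remains.
With P = False, by the same count on the reduced clause set, 1 assignment works.
(One model: P=F, Q=T, R=F.)
Total: 0 + 1 = 1.

1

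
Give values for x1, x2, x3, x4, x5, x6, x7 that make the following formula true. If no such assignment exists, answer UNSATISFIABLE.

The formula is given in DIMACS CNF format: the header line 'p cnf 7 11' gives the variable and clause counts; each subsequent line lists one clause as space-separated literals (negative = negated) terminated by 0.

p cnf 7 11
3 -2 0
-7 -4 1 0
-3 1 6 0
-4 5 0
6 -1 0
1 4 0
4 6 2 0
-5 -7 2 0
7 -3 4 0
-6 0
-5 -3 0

Unit clause (¬x6) forces x6 = False.
Unit clause (¬x1) forces x1 = False.
Unit clause (¬x3) forces x3 = False.
Unit clause (¬x2) forces x2 = False.
Unit clause (x4) forces x4 = True.
Unit clause (¬x7) forces x7 = False.
Unit clause (x5) forces x5 = True.
Every clause now holds.

x1=False,  x2=False,  x3=False,  x4=True,  x5=True,  x6=False,  x7=False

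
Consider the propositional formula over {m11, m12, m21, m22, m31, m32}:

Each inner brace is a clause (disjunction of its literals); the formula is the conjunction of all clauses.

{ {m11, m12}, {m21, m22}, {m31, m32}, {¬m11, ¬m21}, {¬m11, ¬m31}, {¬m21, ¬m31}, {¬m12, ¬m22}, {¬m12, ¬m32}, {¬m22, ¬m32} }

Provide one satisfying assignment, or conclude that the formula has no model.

UNSATISFIABLE

Case m11 = True:
(¬m21) alone gives m21 = False.
(m22) alone gives m22 = True.
(¬m31) alone gives m31 = False.
(m32) alone gives m32 = True.
But (¬m32) is also a unit clause — contradiction.
Undo m11 and try m11 = False.
(m12) alone gives m12 = True.
(¬m22) alone gives m22 = False.
(m21) alone gives m21 = True.
(¬m31) alone gives m31 = False.
(m32) alone gives m32 = True.
But (¬m32) is also a unit clause — contradiction.
Either choice for m11 ends in contradiction.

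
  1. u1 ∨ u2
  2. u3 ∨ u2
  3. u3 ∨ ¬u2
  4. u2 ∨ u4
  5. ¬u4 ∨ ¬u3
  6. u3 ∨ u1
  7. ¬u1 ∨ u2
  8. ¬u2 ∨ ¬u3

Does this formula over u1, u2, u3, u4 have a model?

No

Suppose u1 = True.
(u2) alone gives u2 = True.
(u3) alone gives u3 = True.
Now (¬u3) is unsatisfied and unit — conflict.
So u1 must be the other value — set u1 = False.
(u2) alone gives u2 = True.
(u3) alone gives u3 = True.
Now (¬u3) is unsatisfied and unit — conflict.
Either choice for u1 ends in contradiction.
No assignment satisfies every clause.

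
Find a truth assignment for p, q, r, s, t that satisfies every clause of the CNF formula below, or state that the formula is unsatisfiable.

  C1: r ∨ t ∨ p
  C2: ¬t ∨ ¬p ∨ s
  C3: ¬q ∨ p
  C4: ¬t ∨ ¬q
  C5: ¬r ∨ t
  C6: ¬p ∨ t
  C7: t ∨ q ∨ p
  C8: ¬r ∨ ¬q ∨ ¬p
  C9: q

(q) alone gives q = True.
(p) alone gives p = True.
(¬t) alone gives t = False.
That conflicts with the unit clause (t).

UNSATISFIABLE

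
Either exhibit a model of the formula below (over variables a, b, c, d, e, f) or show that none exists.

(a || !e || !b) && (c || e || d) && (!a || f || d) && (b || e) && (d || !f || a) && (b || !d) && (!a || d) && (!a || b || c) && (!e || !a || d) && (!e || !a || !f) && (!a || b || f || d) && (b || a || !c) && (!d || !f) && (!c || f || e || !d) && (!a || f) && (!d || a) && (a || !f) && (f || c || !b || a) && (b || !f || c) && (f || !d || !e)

Try b = false.
The clause (e) is unit, so e = true.
The clause (!d) is unit, so d = false.
The clause (!a) is unit, so a = false.
The clause (!f) is unit, so f = false.
The clause (!c) is unit, so c = false.
This assignment satisfies each clause.

a: false,  b: false,  c: false,  d: false,  e: true,  f: false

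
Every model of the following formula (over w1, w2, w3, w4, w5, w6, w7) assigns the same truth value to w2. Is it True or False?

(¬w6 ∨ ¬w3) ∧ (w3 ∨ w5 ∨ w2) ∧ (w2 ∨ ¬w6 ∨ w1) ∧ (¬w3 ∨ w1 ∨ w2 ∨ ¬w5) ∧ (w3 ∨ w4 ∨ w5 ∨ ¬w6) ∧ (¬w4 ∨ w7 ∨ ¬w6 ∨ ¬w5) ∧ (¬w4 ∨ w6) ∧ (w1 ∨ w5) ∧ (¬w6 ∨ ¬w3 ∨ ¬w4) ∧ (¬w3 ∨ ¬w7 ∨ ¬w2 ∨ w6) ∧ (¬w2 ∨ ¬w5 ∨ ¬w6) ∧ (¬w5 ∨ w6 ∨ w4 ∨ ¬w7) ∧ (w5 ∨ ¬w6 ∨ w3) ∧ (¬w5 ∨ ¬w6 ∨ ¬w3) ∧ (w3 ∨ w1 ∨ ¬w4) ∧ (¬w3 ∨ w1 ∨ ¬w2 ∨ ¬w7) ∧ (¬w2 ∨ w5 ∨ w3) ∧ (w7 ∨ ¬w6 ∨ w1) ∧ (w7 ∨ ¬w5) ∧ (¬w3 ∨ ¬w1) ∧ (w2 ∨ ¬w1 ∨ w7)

Suppose w2 = True.
Suppose w6 = False.
(¬w4) alone gives w4 = False.
Suppose w1 = True.
(¬w3) alone gives w3 = False.
(w5) alone gives w5 = True.
(¬w7) alone gives w7 = False.
That conflicts with the unit clause (w7).
Undo w1 and try w1 = False.
(w5) alone gives w5 = True.
(¬w7) alone gives w7 = False.
That conflicts with the unit clause (w7).
Either choice for w1 ends in contradiction.
Undo w6 and try w6 = True.
(¬w3) alone gives w3 = False.
(¬w5) alone gives w5 = False.
That conflicts with the unit clause (w5).
Either choice for w6 ends in contradiction.
So every satisfying assignment has w2 = False.

False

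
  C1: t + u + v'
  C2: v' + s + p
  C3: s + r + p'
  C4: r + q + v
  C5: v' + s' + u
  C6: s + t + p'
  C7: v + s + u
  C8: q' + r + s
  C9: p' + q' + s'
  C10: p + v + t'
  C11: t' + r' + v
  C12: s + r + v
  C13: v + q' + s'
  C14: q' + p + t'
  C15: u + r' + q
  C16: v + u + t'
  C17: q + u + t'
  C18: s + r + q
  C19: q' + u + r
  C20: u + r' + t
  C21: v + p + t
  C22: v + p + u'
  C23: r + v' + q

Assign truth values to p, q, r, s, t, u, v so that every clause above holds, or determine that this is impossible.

Try t = 1.
Try p = 1.
Try s = 0.
(r) alone gives r = 1.
(v) alone gives v = 1.
Try u = 1.
All clauses hold; q can take either value.

p ↦ 1, q ↦ 1, r ↦ 1, s ↦ 0, t ↦ 1, u ↦ 1, v ↦ 1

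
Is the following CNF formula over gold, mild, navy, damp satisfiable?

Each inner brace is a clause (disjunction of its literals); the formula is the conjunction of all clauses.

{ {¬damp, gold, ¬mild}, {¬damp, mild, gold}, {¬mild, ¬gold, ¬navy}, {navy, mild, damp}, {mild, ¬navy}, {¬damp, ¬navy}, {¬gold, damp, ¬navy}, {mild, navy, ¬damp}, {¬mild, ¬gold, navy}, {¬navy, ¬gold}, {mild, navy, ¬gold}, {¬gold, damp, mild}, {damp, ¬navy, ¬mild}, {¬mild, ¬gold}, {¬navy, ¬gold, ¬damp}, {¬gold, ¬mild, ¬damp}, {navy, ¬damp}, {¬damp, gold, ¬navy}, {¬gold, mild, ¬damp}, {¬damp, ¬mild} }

Yes, satisfiable

Suppose mild = True.
The clause (¬gold) is unit, so gold = False.
The clause (¬damp) is unit, so damp = False.
The clause (¬navy) is unit, so navy = False.
All clauses are satisfied.
A satisfying assignment: gold: False,  mild: True,  navy: False,  damp: False.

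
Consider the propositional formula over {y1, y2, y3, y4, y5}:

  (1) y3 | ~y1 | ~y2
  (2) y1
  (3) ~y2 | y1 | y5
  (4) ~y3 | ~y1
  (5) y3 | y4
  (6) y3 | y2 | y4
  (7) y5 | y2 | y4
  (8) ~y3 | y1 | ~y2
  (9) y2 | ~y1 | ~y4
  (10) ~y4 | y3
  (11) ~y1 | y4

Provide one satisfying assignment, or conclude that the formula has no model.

UNSATISFIABLE

The clause (y1) is unit, so y1 = 1.
The clause (~y3) is unit, so y3 = 0.
The clause (~y2) is unit, so y2 = 0.
The clause (y4) is unit, so y4 = 1.
Now (~y4) is unsatisfied and unit — conflict.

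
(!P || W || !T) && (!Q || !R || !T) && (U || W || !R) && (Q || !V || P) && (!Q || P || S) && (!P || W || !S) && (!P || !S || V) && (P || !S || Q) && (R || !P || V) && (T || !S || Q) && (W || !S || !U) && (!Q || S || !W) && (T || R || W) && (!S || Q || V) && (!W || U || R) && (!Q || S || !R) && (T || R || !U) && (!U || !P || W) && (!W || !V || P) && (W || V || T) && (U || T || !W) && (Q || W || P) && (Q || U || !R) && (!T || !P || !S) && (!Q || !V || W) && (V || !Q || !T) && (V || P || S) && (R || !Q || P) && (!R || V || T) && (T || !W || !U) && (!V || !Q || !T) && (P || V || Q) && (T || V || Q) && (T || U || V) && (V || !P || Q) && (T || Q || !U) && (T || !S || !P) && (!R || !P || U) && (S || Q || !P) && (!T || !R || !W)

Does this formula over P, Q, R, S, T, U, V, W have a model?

No

Case P = false:
Case Q = true:
Unit clause (S) forces S = true.
Unit clause (R) forces R = true.
Unit clause (!T) forces T = false.
Unit clause (V) forces V = true.
Unit clause (!W) forces W = false.
That conflicts with the unit clause (W).
So Q must be the other value — set Q = false.
Unit clause (!V) forces V = false.
That conflicts with the unit clause (V).
Either choice for Q ends in contradiction.
So P must be the other value — set P = true.
Case W = true:
Case S = false:
Unit clause (!Q) forces Q = false.
That conflicts with the unit clause (Q).
So S must be the other value — set S = true.
Unit clause (V) forces V = true.
Unit clause (!T) forces T = false.
That conflicts with the unit clause (T).
Either choice for S ends in contradiction.
So W must be the other value — set W = false.
Unit clause (!T) forces T = false.
Unit clause (!S) forces S = false.
Unit clause (R) forces R = true.
Unit clause (U) forces U = true.
That conflicts with the unit clause (!U).
Either choice for W ends in contradiction.
Either choice for P ends in contradiction.
No assignment satisfies every clause.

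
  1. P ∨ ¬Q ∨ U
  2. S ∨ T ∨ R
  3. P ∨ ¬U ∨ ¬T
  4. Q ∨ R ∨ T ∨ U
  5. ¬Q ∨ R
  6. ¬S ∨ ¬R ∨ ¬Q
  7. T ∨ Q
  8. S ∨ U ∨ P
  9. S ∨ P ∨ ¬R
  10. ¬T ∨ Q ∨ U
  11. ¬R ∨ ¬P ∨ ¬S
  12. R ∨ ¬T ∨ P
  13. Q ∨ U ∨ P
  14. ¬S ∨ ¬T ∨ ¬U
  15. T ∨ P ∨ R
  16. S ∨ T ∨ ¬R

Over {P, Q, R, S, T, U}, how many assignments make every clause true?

4

There are 2^6 = 64 truth assignments over (P, Q, R, S, T, U).
Split on P. With P = True, the clauses containing P are satisfied and ¬P drops from the rest; 4 of the 2^5 = 32 assignments to the other variables satisfy what remains.
With P = False, by the same count on the reduced clause set, 0 assignments work.
(One model: P=T, Q=F, R=F, S=F, T=T, U=T.)
Total: 4 + 0 = 4.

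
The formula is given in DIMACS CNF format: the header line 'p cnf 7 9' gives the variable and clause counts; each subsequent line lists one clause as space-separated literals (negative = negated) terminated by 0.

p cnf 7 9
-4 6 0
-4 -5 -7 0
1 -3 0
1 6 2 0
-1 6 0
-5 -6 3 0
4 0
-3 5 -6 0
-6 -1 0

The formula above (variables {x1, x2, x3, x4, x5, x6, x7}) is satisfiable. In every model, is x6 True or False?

True

Suppose x6 = False.
Unit clause (¬x4) forces x4 = False.
But (x4) is also a unit clause — contradiction.
So every satisfying assignment has x6 = True.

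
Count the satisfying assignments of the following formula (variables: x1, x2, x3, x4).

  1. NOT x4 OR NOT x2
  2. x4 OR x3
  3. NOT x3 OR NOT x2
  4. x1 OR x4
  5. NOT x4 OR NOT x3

3

There are 2^4 = 16 truth assignments over (x1, x2, x3, x4).
Check each against the 5 clauses (columns in the order x1, x2, x3, x4):
  F F F F  ✗ fails (x4 OR x3)
  F F F T  ✓ satisfies all
  F F T F  ✗ fails (x1 OR x4)
  F F T T  ✗ fails (NOT x4 OR NOT x3)
  F T F F  ✗ fails (x4 OR x3)
  F T F T  ✗ fails (NOT x4 OR NOT x2)
  F T T F  ✗ fails (NOT x3 OR NOT x2)
  F T T T  ✗ fails (NOT x4 OR NOT x2)
  T F F F  ✗ fails (x4 OR x3)
  T F F T  ✓ satisfies all
  T F T F  ✓ satisfies all
  T F T T  ✗ fails (NOT x4 OR NOT x3)
  T T F F  ✗ fails (x4 OR x3)
  T T F T  ✗ fails (NOT x4 OR NOT x2)
  T T T F  ✗ fails (NOT x3 OR NOT x2)
  T T T T  ✗ fails (NOT x4 OR NOT x2)
3 of the 16 rows are models.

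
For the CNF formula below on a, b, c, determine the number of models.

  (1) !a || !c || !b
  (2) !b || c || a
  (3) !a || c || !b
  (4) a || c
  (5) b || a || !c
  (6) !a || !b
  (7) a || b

There are 2^3 = 8 truth assignments over (a, b, c).
Check each against the 7 clauses (columns in the order a, b, c):
  F F F  ✗ fails (a || c)
  F F T  ✗ fails (b || a || !c)
  F T F  ✗ fails (!b || c || a)
  F T T  ✓ satisfies all
  T F F  ✓ satisfies all
  T F T  ✓ satisfies all
  T T F  ✗ fails (!a || c || !b)
  T T T  ✗ fails (!a || !c || !b)
3 of the 8 rows are models.

3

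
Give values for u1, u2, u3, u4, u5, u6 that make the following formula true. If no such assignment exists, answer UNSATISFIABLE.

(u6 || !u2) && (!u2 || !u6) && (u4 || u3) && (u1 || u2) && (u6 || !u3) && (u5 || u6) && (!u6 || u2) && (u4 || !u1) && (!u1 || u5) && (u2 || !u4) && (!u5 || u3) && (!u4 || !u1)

Branch on u6: set u6 = true.
From the singleton clause (!u2), u2 = false.
But (u2) is also a unit clause — contradiction.
Undo u6 and try u6 = false.
From the singleton clause (!u2), u2 = false.
From the singleton clause (u1), u1 = true.
From the singleton clause (!u3), u3 = false.
From the singleton clause (u4), u4 = true.
But (!u4) is also a unit clause — contradiction.
Either choice for u6 ends in contradiction.

UNSATISFIABLE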